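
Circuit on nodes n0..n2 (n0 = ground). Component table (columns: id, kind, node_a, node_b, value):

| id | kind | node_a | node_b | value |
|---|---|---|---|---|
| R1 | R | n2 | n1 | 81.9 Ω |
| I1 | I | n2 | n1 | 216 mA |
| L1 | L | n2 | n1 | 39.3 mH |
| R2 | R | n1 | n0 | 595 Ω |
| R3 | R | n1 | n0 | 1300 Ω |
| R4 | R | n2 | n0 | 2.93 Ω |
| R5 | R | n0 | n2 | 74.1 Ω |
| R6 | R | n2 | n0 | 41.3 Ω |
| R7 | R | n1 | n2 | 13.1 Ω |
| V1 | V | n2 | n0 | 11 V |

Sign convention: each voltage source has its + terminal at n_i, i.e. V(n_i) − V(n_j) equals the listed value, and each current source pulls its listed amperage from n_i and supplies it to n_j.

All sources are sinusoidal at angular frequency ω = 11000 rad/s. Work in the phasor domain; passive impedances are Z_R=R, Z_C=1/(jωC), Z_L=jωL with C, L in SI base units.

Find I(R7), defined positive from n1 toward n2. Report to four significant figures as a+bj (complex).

Element admittances at ω=11000 rad/s:
  Y(R1) = 0.01221+0.000j S between n2,n1
  I1: injects 0.216 A into n1 (from n2)
  Y(L1) = 0.000-0.002313j S between n2,n1
  Y(R2) = 0.001681+0.000j S between n1,n0
  Y(R3) = 0.0007692+0.000j S between n1,n0
  Y(R4) = 0.3413+0.000j S between n2,n0
  Y(R5) = 0.01350+0.000j S between n0,n2
  Y(R6) = 0.02421+0.000j S between n2,n0
  Y(R7) = 0.07634+0.000j S between n1,n2
  V1: constraint V(n2)−V(n0) = 11
Assemble and solve the 3×3 MNA system:
  V(n1)=13.08+0.05278j  V(n2)=11.00+0.000j
  i(V1)=-4.201-0.0001293j

0.1585+0.004029j A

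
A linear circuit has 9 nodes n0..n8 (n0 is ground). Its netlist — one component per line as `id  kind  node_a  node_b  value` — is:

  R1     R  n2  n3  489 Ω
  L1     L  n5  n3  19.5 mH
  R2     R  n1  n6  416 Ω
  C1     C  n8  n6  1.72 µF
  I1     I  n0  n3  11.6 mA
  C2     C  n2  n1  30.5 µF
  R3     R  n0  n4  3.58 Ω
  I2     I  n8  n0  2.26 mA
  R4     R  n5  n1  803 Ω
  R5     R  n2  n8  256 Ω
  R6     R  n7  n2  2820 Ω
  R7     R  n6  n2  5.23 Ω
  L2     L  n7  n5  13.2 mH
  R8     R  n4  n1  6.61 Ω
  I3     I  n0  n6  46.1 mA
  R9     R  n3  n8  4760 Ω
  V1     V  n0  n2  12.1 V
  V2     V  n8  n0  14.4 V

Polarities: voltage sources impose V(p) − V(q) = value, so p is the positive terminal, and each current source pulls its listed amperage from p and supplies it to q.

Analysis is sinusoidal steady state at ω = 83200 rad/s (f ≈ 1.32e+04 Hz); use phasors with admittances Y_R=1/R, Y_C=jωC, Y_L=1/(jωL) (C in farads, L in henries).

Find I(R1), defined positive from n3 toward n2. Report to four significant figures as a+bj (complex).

0.01355+0.002794j A

Element admittances at ω=83200 rad/s:
  Y(R1) = 0.002045+0.000j S between n2,n3
  Y(L1) = 0.000-0.0006164j S between n5,n3
  Y(R2) = 0.002404+0.000j S between n1,n6
  Y(C1) = 0.000+0.1431j S between n8,n6
  I1: injects 0.0116 A into n3 (from n0)
  Y(C2) = 0.000+2.538j S between n2,n1
  Y(R3) = 0.2793+0.000j S between n0,n4
  I2: injects 0.00226 A into n0 (from n8)
  Y(R4) = 0.001245+0.000j S between n5,n1
  Y(R5) = 0.003906+0.000j S between n2,n8
  Y(R6) = 0.0003546+0.000j S between n7,n2
  Y(R7) = 0.1912+0.000j S between n6,n2
  Y(L2) = 0.000-0.0009105j S between n7,n5
  Y(R8) = 0.1513+0.000j S between n4,n1
  I3: injects 0.0461 A into n6 (from n0)
  Y(R9) = 0.0002101+0.000j S between n3,n8
  V1: constraint V(n0)−V(n2) = 12.1
  V2: constraint V(n8)−V(n0) = 14.4
Assemble and solve the 10×10 MNA system:
  V(n1)=-12.07-0.4765j  V(n2)=-12.10+0.000j  V(n3)=-5.473+1.366j  V(n4)=-4.241-0.1674j  V(n5)=-10.47-2.240j  V(n6)=-2.586+12.55j  V(n7)=-11.44-2.496j  V(n8)=14.40+0.000j
  i(V1)=-3.146-2.477j  i(V2)=-1.906-2.430j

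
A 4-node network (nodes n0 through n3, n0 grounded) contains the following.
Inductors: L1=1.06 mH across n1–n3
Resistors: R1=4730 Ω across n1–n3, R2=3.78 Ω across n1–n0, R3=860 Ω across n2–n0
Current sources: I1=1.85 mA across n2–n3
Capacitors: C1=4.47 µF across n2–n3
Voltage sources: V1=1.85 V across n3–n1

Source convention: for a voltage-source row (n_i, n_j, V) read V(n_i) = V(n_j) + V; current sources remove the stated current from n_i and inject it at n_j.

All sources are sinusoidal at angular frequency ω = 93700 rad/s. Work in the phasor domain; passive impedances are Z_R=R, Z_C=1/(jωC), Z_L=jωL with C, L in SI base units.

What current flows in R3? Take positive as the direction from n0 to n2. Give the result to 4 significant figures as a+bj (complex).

Apply KCL at each of the 3 non-ground nodes and solve the resulting linear system.
Node n1: branches {L1, R1, R2, V1} → V_1 = -0.008096-4.171e-05j
Node n2: branches {I1, C1, R3} → V_2 = 1.842+0.009489j
Node n3: branches {L1, R1, I1, C1, V1} → V_3 = 1.842-4.171e-05j
Source currents: i(V1)=-0.002533+0.01862j

-0.002142-1.103e-05j A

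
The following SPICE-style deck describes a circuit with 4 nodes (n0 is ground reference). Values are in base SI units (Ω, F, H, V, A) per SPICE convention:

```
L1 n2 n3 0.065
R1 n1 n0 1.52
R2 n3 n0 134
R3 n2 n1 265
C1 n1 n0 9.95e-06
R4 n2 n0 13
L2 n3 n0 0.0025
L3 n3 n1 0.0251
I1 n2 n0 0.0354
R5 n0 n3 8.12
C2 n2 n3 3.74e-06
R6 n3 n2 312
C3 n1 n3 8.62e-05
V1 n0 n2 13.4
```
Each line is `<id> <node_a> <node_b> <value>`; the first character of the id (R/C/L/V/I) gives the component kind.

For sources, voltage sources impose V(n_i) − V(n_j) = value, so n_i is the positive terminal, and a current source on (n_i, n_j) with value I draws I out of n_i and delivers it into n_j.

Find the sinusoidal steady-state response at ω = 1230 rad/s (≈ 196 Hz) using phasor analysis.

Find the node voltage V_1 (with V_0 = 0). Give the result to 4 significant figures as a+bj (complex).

-0.08395-0.03003j V

Element admittances at ω=1230 rad/s:
  Y(L1) = 0.000-0.01251j S between n2,n3
  Y(R1) = 0.6579+0.000j S between n1,n0
  Y(R2) = 0.007463+0.000j S between n3,n0
  Y(R3) = 0.003774+0.000j S between n2,n1
  Y(C1) = 0.000+0.01224j S between n1,n0
  Y(R4) = 0.07692+0.000j S between n2,n0
  Y(L2) = 0.000-0.3252j S between n3,n0
  Y(L3) = 0.000-0.03239j S between n3,n1
  I1: injects 0.0354 A into n0 (from n2)
  Y(R5) = 0.1232+0.000j S between n0,n3
  Y(C2) = 0.000+0.004600j S between n2,n3
  Y(R6) = 0.003205+0.000j S between n3,n2
  Y(C3) = 0.000+0.1060j S between n1,n3
  V1: constraint V(n0)−V(n2) = 13.4
Assemble and solve the 4×4 MNA system:
  V(n1)=-0.08395-0.03003j  V(n2)=-13.40+0.000j  V(n3)=-0.3677+0.03264j
  i(V1)=-1.088+0.1031j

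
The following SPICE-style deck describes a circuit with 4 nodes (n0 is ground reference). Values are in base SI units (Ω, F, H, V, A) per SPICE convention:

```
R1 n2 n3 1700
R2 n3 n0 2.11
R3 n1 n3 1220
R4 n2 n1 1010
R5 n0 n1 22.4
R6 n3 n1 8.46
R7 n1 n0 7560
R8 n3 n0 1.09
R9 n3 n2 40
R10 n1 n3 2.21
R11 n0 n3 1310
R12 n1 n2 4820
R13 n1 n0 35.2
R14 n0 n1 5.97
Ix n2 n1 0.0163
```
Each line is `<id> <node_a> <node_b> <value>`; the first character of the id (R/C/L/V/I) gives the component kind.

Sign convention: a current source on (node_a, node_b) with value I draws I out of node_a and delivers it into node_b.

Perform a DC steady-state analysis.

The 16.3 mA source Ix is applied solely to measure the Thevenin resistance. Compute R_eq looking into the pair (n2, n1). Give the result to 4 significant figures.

R_eq = 38.51 Ω

MNA unknowns: 3 node voltages V₁..V_3
R1: Y=0.0005882 on G[2,3]
R2: Y=0.4739 on G[3,0]
R3: Y=0.0008197 on G[1,3]
R4: Y=0.0009901 on G[2,1]
R5: Y=0.04464 on G[0,1]
R6: Y=0.1182 on G[3,1]
R7: Y=0.0001323 on G[1,0]
R8: Y=0.9174 on G[3,0]
R9: Y=0.02500 on G[3,2]
R10: Y=0.4525 on G[1,3]
R11: Y=0.0007634 on G[0,3]
R12: Y=0.0002075 on G[1,2]
R13: Y=0.02841 on G[1,0]
R14: Y=0.1675 on G[0,1]
Ix: z[2]−=0.0163, z[1]+=0.0163
solve → V1=0.01707, V2=-0.6106, V3=-0.002951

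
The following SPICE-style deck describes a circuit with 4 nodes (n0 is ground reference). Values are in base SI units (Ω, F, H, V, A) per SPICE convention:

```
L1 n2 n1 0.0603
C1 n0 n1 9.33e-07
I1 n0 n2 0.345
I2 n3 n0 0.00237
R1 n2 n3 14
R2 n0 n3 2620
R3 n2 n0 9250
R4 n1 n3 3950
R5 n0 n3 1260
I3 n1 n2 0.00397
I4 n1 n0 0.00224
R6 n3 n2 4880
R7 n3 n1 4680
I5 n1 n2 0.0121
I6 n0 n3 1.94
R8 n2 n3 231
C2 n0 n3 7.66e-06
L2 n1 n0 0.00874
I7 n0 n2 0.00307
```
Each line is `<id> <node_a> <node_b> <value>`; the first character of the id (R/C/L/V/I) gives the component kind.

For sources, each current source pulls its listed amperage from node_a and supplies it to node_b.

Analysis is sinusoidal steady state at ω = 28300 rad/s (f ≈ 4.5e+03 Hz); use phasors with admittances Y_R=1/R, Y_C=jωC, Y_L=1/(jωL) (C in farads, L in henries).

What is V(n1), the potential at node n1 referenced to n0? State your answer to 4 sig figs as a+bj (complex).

Apply KCL at each of the 3 non-ground nodes and solve the resulting linear system.
Node n1: branches {L1, C1, R4, I3, I4, R7, I5, L2} → V_1 = -0.3862+1.115j
Node n2: branches {L1, I1, R1, R3, I3, R6, I5, R8, I7} → V_2 = 4.980-10.59j
Node n3: branches {I2, R1, R2, R4, R5, R6, R7, I6, R8, C2} → V_3 = 0.1028-10.65j

-0.3862+1.115j V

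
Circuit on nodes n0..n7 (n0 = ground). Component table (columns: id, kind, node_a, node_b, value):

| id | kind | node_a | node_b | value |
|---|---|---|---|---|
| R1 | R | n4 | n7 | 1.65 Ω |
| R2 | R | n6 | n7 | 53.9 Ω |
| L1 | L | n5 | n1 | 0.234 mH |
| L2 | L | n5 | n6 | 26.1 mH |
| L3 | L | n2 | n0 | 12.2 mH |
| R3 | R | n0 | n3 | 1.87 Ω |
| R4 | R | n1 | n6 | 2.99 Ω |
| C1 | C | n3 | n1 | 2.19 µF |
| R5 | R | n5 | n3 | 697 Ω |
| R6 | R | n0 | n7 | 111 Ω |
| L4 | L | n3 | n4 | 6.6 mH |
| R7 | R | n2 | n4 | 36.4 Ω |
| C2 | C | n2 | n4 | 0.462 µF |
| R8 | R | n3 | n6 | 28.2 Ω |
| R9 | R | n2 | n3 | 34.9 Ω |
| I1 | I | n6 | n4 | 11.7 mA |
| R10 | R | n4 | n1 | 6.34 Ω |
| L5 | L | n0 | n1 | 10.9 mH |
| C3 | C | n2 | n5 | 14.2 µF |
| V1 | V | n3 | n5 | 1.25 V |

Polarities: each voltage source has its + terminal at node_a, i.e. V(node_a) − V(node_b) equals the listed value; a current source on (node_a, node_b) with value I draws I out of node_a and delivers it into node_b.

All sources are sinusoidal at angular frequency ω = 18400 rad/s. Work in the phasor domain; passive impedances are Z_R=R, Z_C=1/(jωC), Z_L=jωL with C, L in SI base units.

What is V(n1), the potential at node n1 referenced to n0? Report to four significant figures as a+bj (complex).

MNA unknowns: 7 node voltages V₁..V_7 plus 1 source current (V1)
R1: Y=0.6061+0.000j on G[4,7]
R2: Y=0.01855+0.000j on G[6,7]
L1: Y=0.000-0.2323j on G[5,1]
L2: Y=0.000-0.002082j on G[5,6]
L3: Y=0.000-0.004455j on G[2,0]
R3: Y=0.5348+0.000j on G[0,3]
R4: Y=0.3344+0.000j on G[1,6]
C1: Y=0.000+0.04030j on G[3,1]
R5: Y=0.001435+0.000j on G[5,3]
R6: Y=0.009009+0.000j on G[0,7]
L4: Y=0.000-0.008235j on G[3,4]
R7: Y=0.02747+0.000j on G[2,4]
C2: Y=0.000+0.008501j on G[2,4]
R8: Y=0.03546+0.000j on G[3,6]
R9: Y=0.02865+0.000j on G[2,3]
I1: z[6]−=0.0117, z[4]+=0.0117
R10: Y=0.1577+0.000j on G[4,1]
L5: Y=0.000-0.004986j on G[0,1]
C3: Y=0.000+0.2613j on G[2,5]
V1: row V3−V5=1.25, i_V1 at 3,5
solve → V1=-1.314+0.2507j, V2=-1.206-0.1551j, V3=0.01853-0.02462j, V4=-1.177+0.1376j, V5=-1.231-0.02462j, V6=-1.216+0.2203j, V7=-1.162+0.1380j
aux → i_V1=-0.1003-0.02572j

-1.314+0.2507j V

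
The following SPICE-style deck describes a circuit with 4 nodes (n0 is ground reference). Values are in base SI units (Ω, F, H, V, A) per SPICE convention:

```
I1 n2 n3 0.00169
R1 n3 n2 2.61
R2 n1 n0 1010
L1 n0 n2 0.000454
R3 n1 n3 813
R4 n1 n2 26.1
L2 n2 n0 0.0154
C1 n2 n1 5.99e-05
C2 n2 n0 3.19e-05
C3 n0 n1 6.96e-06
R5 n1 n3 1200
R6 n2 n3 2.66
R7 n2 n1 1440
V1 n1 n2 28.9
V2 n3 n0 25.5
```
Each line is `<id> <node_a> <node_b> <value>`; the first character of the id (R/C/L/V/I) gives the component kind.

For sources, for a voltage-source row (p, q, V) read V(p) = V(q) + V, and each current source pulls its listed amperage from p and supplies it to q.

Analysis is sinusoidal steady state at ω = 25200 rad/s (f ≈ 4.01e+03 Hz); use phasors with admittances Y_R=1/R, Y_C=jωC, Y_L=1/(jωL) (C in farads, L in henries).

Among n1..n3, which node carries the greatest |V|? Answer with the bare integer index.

MNA unknowns: 3 node voltages V₁..V_3 plus 2 source currents (V1, V2)
I1: z[2]−=0.00169, z[3]+=0.00169
R1: Y=0.3831+0.000j on G[3,2]
R2: Y=0.0009901+0.000j on G[1,0]
L1: Y=0.000-0.08741j on G[0,2]
R3: Y=0.001230+0.000j on G[1,3]
R4: Y=0.03831+0.000j on G[1,2]
L2: Y=0.000-0.002577j on G[2,0]
C1: Y=0.000+1.509j on G[2,1]
C2: Y=0.000+0.8039j on G[2,0]
C3: Y=0.000+0.1754j on G[0,1]
R5: Y=0.0008333+0.000j on G[1,3]
R6: Y=0.3759+0.000j on G[2,3]
R7: Y=0.0006944+0.000j on G[2,1]
V1: row V1−V2=28.9, i_V1 at 1,2
V2: row V3−V0=25.5, i_V2 at 3,0
solve → V1=36.35-15.34j, V2=7.448-15.34j, V3=25.50+0.000j
aux → i_V1=-3.876-49.95j, i_V2=-13.68-11.68j

1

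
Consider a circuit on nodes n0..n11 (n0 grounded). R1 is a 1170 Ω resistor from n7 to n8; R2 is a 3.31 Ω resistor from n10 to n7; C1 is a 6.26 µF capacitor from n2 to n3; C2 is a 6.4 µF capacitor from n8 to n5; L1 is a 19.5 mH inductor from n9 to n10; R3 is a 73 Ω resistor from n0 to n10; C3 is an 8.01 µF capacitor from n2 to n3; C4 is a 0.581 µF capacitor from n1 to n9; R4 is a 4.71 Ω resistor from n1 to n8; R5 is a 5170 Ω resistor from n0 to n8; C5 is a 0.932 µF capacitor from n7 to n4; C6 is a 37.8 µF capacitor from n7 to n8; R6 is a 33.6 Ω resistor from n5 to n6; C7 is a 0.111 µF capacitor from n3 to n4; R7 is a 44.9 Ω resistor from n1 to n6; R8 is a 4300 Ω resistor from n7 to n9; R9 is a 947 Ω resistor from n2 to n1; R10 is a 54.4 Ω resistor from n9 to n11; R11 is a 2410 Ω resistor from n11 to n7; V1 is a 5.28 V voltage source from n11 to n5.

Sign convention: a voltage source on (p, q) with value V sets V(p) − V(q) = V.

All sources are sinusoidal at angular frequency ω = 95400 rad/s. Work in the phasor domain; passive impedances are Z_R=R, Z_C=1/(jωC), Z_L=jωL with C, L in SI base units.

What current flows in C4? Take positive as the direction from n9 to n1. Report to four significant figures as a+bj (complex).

0.08106+0.02762j A

MNA unknowns: 11 node voltages V₁..V_11 plus 1 source current (V1)
R1: Y=0.0008547+0.000j on G[7,8]
R2: Y=0.3021+0.000j on G[10,7]
C1: Y=0.000+0.5972j on G[2,3]
C2: Y=0.000+0.6106j on G[8,5]
L1: Y=0.000-0.0005375j on G[9,10]
R3: Y=0.01370+0.000j on G[0,10]
C3: Y=0.000+0.7642j on G[2,3]
C4: Y=0.000+0.05543j on G[1,9]
R4: Y=0.2123+0.000j on G[1,8]
R5: Y=0.0001934+0.000j on G[0,8]
C5: Y=0.000+0.08891j on G[7,4]
C6: Y=0.000+3.606j on G[7,8]
R6: Y=0.02976+0.000j on G[5,6]
C7: Y=0.000+0.01059j on G[3,4]
R7: Y=0.02227+0.000j on G[1,6]
R8: Y=0.0002326+0.000j on G[7,9]
R9: Y=0.001056+0.000j on G[2,1]
R10: Y=0.01838+0.000j on G[9,11]
R11: Y=0.0004149+0.000j on G[11,7]
V1: row V11−V5=5.28, i_V1 at 11,5
solve → V1=0.3586+0.1312j, V2=0.02117-0.03642j, V3=0.02104-0.03616j, V4=0.004323-0.002513j, V5=-0.04153+0.1292j, V6=0.1297+0.1300j, V7=0.002332+0.001494j, V8=0.002482+0.002052j, V9=0.8569-1.331j, V10=-3.504e-05-2.898e-05j, V11=5.238+0.1292j
aux → i_V1=-0.08272-0.02690j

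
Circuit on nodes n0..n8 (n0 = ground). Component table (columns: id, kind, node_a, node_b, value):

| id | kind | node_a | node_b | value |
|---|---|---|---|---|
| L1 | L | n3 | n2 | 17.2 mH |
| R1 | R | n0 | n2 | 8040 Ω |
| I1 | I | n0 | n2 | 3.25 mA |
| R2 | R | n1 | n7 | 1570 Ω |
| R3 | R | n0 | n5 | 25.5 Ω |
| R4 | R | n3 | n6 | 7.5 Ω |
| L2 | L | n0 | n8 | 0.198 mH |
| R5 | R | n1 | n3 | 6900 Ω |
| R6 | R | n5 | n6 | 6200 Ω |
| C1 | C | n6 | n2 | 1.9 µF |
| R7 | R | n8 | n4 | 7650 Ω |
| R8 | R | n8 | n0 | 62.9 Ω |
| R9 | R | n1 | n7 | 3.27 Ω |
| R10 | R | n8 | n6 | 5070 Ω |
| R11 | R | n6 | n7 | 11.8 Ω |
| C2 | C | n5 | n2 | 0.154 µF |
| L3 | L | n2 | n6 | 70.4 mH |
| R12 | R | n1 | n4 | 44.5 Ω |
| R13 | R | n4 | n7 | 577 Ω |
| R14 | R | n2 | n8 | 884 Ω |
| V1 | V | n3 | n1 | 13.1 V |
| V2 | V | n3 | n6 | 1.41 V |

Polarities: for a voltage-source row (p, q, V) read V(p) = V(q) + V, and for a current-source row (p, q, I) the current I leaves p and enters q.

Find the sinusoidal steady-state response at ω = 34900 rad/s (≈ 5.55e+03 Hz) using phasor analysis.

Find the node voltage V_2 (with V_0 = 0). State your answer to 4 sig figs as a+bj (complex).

MNA unknowns: 8 node voltages V₁..V_8 plus 2 source currents (V1, V2)
L1: Y=0.000-0.001666j on G[3,2]
R1: Y=0.0001244+0.000j on G[0,2]
I1: z[0]−=0.00325, z[2]+=0.00325
R2: Y=0.0006369+0.000j on G[1,7]
R3: Y=0.03922+0.000j on G[0,5]
R4: Y=0.1333+0.000j on G[3,6]
L2: Y=0.000-0.1447j on G[0,8]
R5: Y=0.0001449+0.000j on G[1,3]
R6: Y=0.0001613+0.000j on G[5,6]
C1: Y=0.000+0.06631j on G[6,2]
R7: Y=0.0001307+0.000j on G[8,4]
R8: Y=0.01590+0.000j on G[8,0]
R9: Y=0.3058+0.000j on G[1,7]
R10: Y=0.0001972+0.000j on G[8,6]
R11: Y=0.08475+0.000j on G[6,7]
C2: Y=0.000+0.005375j on G[5,2]
L3: Y=0.000-0.0004070j on G[2,6]
R12: Y=0.02247+0.000j on G[1,4]
R13: Y=0.001733+0.000j on G[4,7]
R14: Y=0.001131+0.000j on G[2,8]
V1: row V3−V1=13.1, i_V1 at 3,1
V2: row V3−V6=1.41, i_V2 at 3,6
solve → V1=-11.30-0.7621j, V2=0.3482-0.7414j, V3=1.801-0.7621j, V4=-11.06-0.7580j, V5=0.1069+0.02982j, V6=0.3906-0.7621j, V7=-8.777-0.7621j, V8=0.006616-0.007529j
aux → i_V1=-0.7803-9.659e-05j, i_V2=0.5904+0.002516j

0.3482-0.7414j V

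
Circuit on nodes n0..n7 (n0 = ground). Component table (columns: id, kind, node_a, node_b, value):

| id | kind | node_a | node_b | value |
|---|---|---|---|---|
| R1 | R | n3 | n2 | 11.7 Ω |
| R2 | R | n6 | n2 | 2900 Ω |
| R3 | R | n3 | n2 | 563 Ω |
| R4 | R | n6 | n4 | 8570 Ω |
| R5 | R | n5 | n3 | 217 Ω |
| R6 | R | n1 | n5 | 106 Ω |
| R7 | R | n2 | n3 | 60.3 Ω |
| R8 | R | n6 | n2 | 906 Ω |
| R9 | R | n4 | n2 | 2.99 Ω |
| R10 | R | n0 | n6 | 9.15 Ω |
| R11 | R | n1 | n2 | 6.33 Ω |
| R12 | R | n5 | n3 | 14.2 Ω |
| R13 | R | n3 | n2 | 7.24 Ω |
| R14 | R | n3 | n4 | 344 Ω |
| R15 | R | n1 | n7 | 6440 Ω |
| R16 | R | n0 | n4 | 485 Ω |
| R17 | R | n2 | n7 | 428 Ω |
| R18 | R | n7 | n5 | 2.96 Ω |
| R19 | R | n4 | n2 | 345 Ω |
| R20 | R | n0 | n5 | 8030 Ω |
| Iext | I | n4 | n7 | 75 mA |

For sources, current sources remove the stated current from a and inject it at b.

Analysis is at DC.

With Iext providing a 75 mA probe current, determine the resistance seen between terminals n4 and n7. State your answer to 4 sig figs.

Element admittances at DC:
  Y(R1) = 0.08547 S between n3,n2
  Y(R2) = 0.0003448 S between n6,n2
  Y(R3) = 0.001776 S between n3,n2
  Y(R4) = 0.0001167 S between n6,n4
  Y(R5) = 0.004608 S between n5,n3
  Y(R6) = 0.009434 S between n1,n5
  Y(R7) = 0.01658 S between n2,n3
  Y(R8) = 0.001104 S between n6,n2
  Y(R9) = 0.3344 S between n4,n2
  Y(R10) = 0.1093 S between n0,n6
  Y(R11) = 0.1580 S between n1,n2
  Y(R12) = 0.07042 S between n5,n3
  Y(R13) = 0.1381 S between n3,n2
  Y(R14) = 0.002907 S between n3,n4
  Y(R15) = 0.0001553 S between n1,n7
  Y(R16) = 0.002062 S between n0,n4
  Y(R17) = 0.002336 S between n2,n7
  Y(R18) = 0.3378 S between n7,n5
  Y(R19) = 0.002899 S between n4,n2
  Y(R20) = 0.0001245 S between n0,n5
  Iext: injects 0.075 A into n7 (from n4)
Assemble and solve the 7×7 MNA system:
  V(n1)=0.1528  V(n2)=0.09094  V(n3)=0.3418  V(n4)=-0.1265  V(n5)=1.169  V(n6)=0.001055  V(n7)=1.381

R_eq = 20.11 Ω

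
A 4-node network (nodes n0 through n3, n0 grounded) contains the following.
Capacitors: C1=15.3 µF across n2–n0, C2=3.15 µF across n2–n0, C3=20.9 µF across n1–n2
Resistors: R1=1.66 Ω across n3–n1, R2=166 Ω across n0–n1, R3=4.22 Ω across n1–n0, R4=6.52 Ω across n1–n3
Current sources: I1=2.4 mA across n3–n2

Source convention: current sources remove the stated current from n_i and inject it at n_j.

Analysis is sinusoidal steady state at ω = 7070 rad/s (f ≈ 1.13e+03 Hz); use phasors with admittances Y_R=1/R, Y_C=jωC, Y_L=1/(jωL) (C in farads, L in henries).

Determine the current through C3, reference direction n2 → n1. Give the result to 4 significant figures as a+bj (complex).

0.001359+0.0002967j A

Apply KCL at each of the 3 non-ground nodes and solve the resulting linear system.
Node n1: branches {R1, R2, R3, C3, R4} → V_1 = -0.004283+0.001221j
Node n2: branches {C1, C2, C3, I1} → V_2 = -0.002275-0.007978j
Node n3: branches {R1, R4, I1} → V_3 = -0.007458+0.001221j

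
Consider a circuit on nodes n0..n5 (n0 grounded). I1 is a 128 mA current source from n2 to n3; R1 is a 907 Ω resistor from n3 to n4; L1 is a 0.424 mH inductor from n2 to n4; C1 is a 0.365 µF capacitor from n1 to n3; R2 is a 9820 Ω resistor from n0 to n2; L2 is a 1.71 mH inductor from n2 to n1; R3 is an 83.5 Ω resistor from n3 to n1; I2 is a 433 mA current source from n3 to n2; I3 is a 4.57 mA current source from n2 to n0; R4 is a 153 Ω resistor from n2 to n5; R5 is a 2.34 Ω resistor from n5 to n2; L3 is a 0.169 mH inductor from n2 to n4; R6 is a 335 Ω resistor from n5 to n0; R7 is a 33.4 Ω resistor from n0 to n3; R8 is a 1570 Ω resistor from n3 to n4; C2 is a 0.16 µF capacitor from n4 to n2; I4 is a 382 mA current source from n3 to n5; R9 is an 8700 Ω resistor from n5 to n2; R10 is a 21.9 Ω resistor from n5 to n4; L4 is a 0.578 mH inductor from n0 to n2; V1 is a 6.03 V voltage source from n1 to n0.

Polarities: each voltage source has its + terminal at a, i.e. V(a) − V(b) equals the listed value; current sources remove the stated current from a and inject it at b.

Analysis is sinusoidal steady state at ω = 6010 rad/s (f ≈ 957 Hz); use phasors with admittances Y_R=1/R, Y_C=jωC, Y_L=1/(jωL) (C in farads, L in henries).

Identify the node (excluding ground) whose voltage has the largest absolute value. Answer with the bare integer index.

Element admittances at ω=6010 rad/s:
  I1: injects 0.128 A into n3 (from n2)
  Y(R1) = 0.001103+0.000j S between n3,n4
  Y(L1) = 0.000-0.3924j S between n2,n4
  Y(C1) = 0.000+0.002194j S between n1,n3
  Y(R2) = 0.0001018+0.000j S between n0,n2
  Y(L2) = 0.000-0.09730j S between n2,n1
  Y(R3) = 0.01198+0.000j S between n3,n1
  I2: injects 0.433 A into n2 (from n3)
  I3: injects 0.00457 A into n0 (from n2)
  Y(R4) = 0.006536+0.000j S between n2,n5
  Y(R5) = 0.4274+0.000j S between n5,n2
  Y(L3) = 0.000-0.9846j S between n2,n4
  Y(R6) = 0.002985+0.000j S between n5,n0
  Y(R7) = 0.02994+0.000j S between n0,n3
  Y(R8) = 0.0006369+0.000j S between n3,n4
  Y(C2) = 0.000+0.0009616j S between n4,n2
  I4: injects 0.382 A into n5 (from n3)
  Y(R9) = 0.0001149+0.000j S between n5,n2
  Y(R10) = 0.04566+0.000j S between n5,n4
  Y(L4) = 0.000-0.2879j S between n0,n2
  V1: constraint V(n1)−V(n0) = 6.03
Assemble and solve the 6×6 MNA system:
  V(n1)=6.030+0.000j  V(n2)=1.540+1.683j  V(n3)=-13.97+1.072j  V(n4)=1.541+1.690j  V(n5)=2.322+1.673j
  i(V1)=-0.07805+0.4059j

3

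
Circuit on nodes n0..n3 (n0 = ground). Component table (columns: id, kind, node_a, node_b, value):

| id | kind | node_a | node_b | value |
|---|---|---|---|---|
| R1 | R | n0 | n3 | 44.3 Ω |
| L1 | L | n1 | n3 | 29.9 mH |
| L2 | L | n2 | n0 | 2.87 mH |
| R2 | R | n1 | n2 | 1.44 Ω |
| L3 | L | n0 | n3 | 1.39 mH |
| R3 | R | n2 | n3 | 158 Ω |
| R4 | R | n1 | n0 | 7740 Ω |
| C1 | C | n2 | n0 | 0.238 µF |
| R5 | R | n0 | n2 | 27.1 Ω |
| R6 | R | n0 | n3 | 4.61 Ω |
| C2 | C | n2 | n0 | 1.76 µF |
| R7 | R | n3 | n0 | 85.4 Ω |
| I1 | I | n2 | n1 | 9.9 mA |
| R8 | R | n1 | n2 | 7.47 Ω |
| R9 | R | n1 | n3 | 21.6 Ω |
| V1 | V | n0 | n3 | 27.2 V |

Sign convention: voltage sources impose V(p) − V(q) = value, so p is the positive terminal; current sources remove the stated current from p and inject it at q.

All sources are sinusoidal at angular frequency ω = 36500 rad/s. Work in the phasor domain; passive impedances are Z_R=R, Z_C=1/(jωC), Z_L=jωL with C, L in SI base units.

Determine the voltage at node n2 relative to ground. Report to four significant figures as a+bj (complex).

MNA unknowns: 3 node voltages V₁..V_3 plus 1 source current (V1)
R1: Y=0.02257+0.000j on G[0,3]
L1: Y=0.000-0.0009163j on G[1,3]
L2: Y=0.000-0.009546j on G[2,0]
R2: Y=0.6944+0.000j on G[1,2]
L3: Y=0.000-0.01971j on G[0,3]
R3: Y=0.006329+0.000j on G[2,3]
R4: Y=0.0001292+0.000j on G[1,0]
C1: Y=0.000+0.008687j on G[2,0]
R5: Y=0.03690+0.000j on G[0,2]
R6: Y=0.2169+0.000j on G[0,3]
C2: Y=0.000+0.06424j on G[2,0]
R7: Y=0.01171+0.000j on G[3,0]
I1: z[2]−=0.0099, z[1]+=0.0099
R8: Y=0.1339+0.000j on G[1,2]
R9: Y=0.04630+0.000j on G[1,3]
V1: row V0−V3=27.2, i_V1 at 0,3
solve → V1=-11.11+7.199j, V2=-10.21+7.585j, V3=-27.20+0.000j
aux → i_V1=-7.692+0.1696j

-10.21+7.585j V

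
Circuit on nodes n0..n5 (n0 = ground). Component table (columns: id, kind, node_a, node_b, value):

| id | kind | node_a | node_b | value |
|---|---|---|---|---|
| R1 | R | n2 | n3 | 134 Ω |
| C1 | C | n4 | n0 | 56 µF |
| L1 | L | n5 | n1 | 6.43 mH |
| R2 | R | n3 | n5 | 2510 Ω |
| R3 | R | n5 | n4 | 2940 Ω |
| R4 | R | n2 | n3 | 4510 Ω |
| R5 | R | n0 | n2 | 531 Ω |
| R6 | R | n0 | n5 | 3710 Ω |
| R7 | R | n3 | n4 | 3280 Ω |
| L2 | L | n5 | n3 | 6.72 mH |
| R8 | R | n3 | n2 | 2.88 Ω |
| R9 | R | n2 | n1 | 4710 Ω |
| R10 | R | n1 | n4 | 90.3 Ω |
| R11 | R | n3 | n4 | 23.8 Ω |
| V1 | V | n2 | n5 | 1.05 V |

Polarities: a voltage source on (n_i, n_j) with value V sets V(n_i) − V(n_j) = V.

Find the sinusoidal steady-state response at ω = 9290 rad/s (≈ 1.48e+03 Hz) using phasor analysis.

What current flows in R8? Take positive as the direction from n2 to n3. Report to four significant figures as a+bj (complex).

0.008386-0.01909j A

MNA unknowns: 5 node voltages V₁..V_5 plus 1 source current (V1)
R1: Y=0.007463+0.000j on G[2,3]
C1: Y=0.000+0.5202j on G[4,0]
L1: Y=0.000-0.01674j on G[5,1]
R2: Y=0.0003984+0.000j on G[3,5]
R3: Y=0.0003401+0.000j on G[5,4]
R4: Y=0.0002217+0.000j on G[2,3]
R5: Y=0.001883+0.000j on G[0,2]
R6: Y=0.0002695+0.000j on G[0,5]
R7: Y=0.0003049+0.000j on G[3,4]
L2: Y=0.000-0.01602j on G[5,3]
R8: Y=0.3472+0.000j on G[3,2]
R9: Y=0.0002123+0.000j on G[2,1]
R10: Y=0.01107+0.000j on G[1,4]
R11: Y=0.04202+0.000j on G[3,4]
V1: row V2−V5=1.05, i_V1 at 2,5
solve → V1=-0.6436+0.3088j, V2=0.1968-0.1279j, V3=0.1726-0.07294j, V4=0.0005293+0.0002702j, V5=-0.8532-0.1279j
aux → i_V1=-0.009121+0.01984j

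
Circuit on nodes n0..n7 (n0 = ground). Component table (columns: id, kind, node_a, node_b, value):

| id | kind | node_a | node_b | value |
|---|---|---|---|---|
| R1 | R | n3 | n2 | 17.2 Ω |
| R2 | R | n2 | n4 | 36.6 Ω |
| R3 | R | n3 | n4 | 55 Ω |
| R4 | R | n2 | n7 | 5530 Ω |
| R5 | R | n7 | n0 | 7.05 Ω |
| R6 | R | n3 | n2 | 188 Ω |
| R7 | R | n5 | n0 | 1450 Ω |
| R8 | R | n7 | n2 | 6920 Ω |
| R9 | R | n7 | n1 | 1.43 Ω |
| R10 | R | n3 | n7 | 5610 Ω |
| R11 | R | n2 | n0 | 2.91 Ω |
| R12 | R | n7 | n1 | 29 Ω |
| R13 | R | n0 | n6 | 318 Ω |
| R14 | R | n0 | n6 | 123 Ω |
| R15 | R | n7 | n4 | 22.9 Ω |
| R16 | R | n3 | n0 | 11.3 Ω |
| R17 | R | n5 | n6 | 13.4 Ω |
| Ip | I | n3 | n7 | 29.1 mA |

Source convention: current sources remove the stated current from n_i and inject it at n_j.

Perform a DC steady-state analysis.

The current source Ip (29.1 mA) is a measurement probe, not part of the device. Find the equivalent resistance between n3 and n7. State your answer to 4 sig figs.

Apply KCL at each of the 7 non-ground nodes and solve the resulting linear system.
Node n1: branches {R9, R12} → V_1 = 0.1652
Node n2: branches {R1, R2, R4, R6, R8, R11} → V_2 = -0.02306
Node n3: branches {R1, R3, R6, R10, R16, Ip} → V_3 = -0.1752
Node n4: branches {R2, R3, R15} → V_4 = 0.03810
Node n5: branches {R7, R17} → V_5 = 0.000
Node n6: branches {R13, R14, R17} → V_6 = 0.000
Node n7: branches {R4, R5, R8, R9, R10, R12, R15, Ip} → V_7 = 0.1652

R_eq = 11.70 Ω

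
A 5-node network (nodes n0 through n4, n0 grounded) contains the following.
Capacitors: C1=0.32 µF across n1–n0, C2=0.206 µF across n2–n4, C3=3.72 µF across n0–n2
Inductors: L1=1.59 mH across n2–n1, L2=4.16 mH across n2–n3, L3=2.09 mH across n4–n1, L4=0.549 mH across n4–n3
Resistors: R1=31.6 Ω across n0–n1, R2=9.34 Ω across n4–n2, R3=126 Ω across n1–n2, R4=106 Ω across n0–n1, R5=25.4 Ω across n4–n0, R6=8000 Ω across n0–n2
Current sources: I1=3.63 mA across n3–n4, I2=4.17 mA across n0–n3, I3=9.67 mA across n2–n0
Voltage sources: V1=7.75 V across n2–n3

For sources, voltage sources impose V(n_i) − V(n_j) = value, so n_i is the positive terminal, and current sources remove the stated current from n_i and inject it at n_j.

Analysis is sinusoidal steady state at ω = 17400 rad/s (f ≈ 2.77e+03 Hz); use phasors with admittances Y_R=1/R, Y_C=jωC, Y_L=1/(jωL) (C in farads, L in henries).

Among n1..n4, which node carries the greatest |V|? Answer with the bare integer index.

Element admittances at ω=17400 rad/s:
  Y(C1) = 0.000+0.005568j S between n1,n0
  Y(C2) = 0.000+0.003584j S between n2,n4
  Y(L1) = 0.000-0.03615j S between n2,n1
  Y(R1) = 0.03165+0.000j S between n0,n1
  Y(R2) = 0.1071+0.000j S between n4,n2
  I1: injects 0.00363 A into n4 (from n3)
  Y(R3) = 0.007937+0.000j S between n1,n2
  Y(R4) = 0.009434+0.000j S between n0,n1
  I2: injects 0.00417 A into n3 (from n0)
  Y(L2) = 0.000-0.01382j S between n2,n3
  I3: injects 0.00967 A into n0 (from n2)
  Y(L3) = 0.000-0.02750j S between n4,n1
  Y(L4) = 0.000-0.1047j S between n4,n3
  Y(R5) = 0.03937+0.000j S between n4,n0
  Y(R6) = 0.0001250+0.000j S between n0,n2
  Y(C3) = 0.000+0.06473j S between n0,n2
  V1: constraint V(n2)−V(n3) = 7.75
Assemble and solve the 5×5 MNA system:
  V(n1)=-1.541-0.05970j  V(n2)=-0.4973-2.919j  V(n3)=-8.247-2.919j  V(n4)=-3.338+1.107j
  i(V1)=-0.4221+0.6210j

3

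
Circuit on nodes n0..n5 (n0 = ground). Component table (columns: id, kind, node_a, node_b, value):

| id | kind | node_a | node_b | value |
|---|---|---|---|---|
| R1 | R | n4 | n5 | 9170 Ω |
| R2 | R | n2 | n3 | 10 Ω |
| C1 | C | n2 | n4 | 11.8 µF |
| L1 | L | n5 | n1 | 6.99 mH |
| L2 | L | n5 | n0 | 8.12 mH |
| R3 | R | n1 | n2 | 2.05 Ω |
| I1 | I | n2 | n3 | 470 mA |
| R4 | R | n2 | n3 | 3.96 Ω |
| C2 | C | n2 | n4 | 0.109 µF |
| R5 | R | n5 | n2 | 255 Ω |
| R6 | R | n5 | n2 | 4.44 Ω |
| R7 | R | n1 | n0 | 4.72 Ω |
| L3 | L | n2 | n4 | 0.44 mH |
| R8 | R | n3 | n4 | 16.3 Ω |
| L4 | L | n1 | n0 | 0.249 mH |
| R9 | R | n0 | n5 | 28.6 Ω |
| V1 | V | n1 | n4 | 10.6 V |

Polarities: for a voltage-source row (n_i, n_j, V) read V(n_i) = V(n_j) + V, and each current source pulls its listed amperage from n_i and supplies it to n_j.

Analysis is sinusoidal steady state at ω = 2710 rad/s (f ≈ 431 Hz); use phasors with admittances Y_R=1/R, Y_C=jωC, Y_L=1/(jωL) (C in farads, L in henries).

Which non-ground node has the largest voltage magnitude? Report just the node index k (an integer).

MNA unknowns: 5 node voltages V₁..V_5 plus 1 source current (V1)
R1: Y=0.0001091+0.000j on G[4,5]
R2: Y=0.1000+0.000j on G[2,3]
C1: Y=0.000+0.03198j on G[2,4]
L1: Y=0.000-0.05279j on G[5,1]
L2: Y=0.000-0.04544j on G[5,0]
R3: Y=0.4878+0.000j on G[1,2]
I1: z[2]−=0.47, z[3]+=0.47
R4: Y=0.2525+0.000j on G[2,3]
C2: Y=0.000+0.0002954j on G[2,4]
R5: Y=0.003922+0.000j on G[5,2]
R6: Y=0.2252+0.000j on G[5,2]
R7: Y=0.2119+0.000j on G[1,0]
L3: Y=0.000-0.8386j on G[2,4]
R8: Y=0.06135+0.000j on G[3,4]
L4: Y=0.000-1.482j on G[1,0]
R9: Y=0.03497+0.000j on G[0,5]
V1: row V1−V4=10.6, i_V1 at 1,4
solve → V1=0.2338+0.07922j, V2=-6.801+4.150j, V3=-6.194+3.547j, V4=-10.37+0.07922j, V5=-6.332+1.199j
aux → i_V1=-3.539+2.662j

4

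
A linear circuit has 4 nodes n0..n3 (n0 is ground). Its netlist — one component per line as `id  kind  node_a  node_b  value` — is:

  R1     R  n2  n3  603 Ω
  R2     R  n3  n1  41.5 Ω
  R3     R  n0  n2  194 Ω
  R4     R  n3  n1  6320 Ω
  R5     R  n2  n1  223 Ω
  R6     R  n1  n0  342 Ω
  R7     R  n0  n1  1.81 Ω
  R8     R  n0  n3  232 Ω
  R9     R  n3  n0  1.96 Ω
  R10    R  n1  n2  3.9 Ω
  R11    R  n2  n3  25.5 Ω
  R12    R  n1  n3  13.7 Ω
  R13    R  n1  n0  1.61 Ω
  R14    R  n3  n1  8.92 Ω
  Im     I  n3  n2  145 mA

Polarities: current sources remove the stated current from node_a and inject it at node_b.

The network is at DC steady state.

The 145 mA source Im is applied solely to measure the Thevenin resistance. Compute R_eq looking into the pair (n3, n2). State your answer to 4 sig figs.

R_eq = 4.490 Ω

Apply KCL at each of the 3 non-ground nodes and solve the resulting linear system.
Node n1: branches {R2, R4, R5, R6, R7, R10, R12, R13, R14} → V_1 = 0.06153
Node n2: branches {R1, R3, R5, R10, R11, Im} → V_2 = 0.5053
Node n3: branches {R1, R2, R4, R8, R9, R11, R12, R14, Im} → V_3 = -0.1458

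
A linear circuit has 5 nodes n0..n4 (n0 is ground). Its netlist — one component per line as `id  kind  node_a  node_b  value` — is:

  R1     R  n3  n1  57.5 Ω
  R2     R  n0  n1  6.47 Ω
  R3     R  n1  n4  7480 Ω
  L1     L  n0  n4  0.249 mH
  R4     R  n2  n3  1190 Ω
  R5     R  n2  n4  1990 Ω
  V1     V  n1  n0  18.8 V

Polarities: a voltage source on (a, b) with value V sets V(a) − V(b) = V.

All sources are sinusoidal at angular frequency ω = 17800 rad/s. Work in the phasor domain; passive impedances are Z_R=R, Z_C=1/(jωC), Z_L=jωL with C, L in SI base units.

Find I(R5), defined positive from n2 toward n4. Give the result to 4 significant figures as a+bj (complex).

Apply KCL at each of the 4 non-ground nodes and solve the resulting linear system.
Node n1: branches {R1, R2, R3, V1} → V_1 = 18.80+0.000j
Node n2: branches {R4, R5} → V_2 = 11.56+0.01421j
Node n3: branches {R1, R4} → V_3 = 18.47+0.0006550j
Node n4: branches {R3, L1, R5} → V_4 = 7.234e-05+0.03688j
Source currents: i(V1)=-2.914+1.632e-05j

0.005807-1.139e-05j A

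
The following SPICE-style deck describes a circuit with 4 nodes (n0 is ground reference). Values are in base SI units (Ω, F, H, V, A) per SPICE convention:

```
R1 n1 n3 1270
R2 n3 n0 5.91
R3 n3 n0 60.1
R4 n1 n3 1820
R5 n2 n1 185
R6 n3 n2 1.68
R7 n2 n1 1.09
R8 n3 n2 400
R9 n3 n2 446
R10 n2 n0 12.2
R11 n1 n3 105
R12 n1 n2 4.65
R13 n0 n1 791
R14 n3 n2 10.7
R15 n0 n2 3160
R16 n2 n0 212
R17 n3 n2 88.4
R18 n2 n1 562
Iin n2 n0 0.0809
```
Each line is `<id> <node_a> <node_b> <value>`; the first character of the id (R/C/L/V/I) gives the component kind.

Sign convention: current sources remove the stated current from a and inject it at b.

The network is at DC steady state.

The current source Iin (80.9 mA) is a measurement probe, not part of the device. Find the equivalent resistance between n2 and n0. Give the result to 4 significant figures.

R_eq = 4.241 Ω

Element admittances at DC:
  Y(R1) = 0.0007874 S between n1,n3
  Y(R2) = 0.1692 S between n3,n0
  Y(R3) = 0.01664 S between n3,n0
  Y(R4) = 0.0005495 S between n1,n3
  Y(R5) = 0.005405 S between n2,n1
  Y(R6) = 0.5952 S between n3,n2
  Y(R7) = 0.9174 S between n2,n1
  Y(R8) = 0.002500 S between n3,n2
  Y(R9) = 0.002242 S between n3,n2
  Y(R10) = 0.08197 S between n2,n0
  Y(R11) = 0.009524 S between n1,n3
  Y(R12) = 0.2151 S between n1,n2
  Y(R13) = 0.001264 S between n0,n1
  Y(R14) = 0.09346 S between n3,n2
  Y(R15) = 0.0003165 S between n0,n2
  Y(R16) = 0.004717 S between n2,n0
  Y(R17) = 0.01131 S between n3,n2
  Y(R18) = 0.001779 S between n2,n1
  Iin: injects 0.0809 A into n0 (from n2)
Assemble and solve the 3×3 MNA system:
  V(n1)=-0.3421  V(n2)=-0.3431  V(n3)=-0.2724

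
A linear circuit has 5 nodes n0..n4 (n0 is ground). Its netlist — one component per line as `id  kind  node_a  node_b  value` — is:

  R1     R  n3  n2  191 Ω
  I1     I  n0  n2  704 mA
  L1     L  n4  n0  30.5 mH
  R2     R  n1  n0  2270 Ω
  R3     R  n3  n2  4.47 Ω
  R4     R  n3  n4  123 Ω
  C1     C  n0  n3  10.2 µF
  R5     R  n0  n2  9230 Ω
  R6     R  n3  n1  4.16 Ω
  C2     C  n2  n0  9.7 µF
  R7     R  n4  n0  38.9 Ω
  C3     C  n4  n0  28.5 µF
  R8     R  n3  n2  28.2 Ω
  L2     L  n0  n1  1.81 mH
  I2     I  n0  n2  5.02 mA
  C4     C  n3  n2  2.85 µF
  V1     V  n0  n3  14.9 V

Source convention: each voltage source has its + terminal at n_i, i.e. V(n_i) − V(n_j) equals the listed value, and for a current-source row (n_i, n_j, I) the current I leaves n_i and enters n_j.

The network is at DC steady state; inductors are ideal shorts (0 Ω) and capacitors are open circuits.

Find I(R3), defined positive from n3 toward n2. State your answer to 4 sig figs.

MNA unknowns: 4 node voltages V₁..V_4 plus 3 source currents (L1, L2, V1)
R1: Y=0.005236 on G[3,2]
I1: z[0]−=0.704, z[2]+=0.704
L1: row V4−V0=0, i_L1 at 4,0
R2: Y=0.0004405 on G[1,0]
R3: Y=0.2237 on G[3,2]
R4: Y=0.008130 on G[3,4]
C1: Y=0.000 on G[0,3]
R5: Y=0.0001083 on G[0,2]
R6: Y=0.2404 on G[3,1]
C2: Y=0.000 on G[2,0]
R7: Y=0.02571 on G[4,0]
C3: Y=0.000 on G[4,0]
R8: Y=0.03546 on G[3,2]
L2: row V0−V1=0, i_L2 at 0,1
I2: z[0]−=0.00502, z[2]+=0.00502
C4: Y=0.000 on G[3,2]
V1: row V0−V3=14.9, i_V1 at 0,3
solve → V1=0.000, V2=-12.21, V3=-14.90, V4=0.000
aux → i_L1=-0.1211, i_L2=3.582, i_V1=-4.413

-0.6010 A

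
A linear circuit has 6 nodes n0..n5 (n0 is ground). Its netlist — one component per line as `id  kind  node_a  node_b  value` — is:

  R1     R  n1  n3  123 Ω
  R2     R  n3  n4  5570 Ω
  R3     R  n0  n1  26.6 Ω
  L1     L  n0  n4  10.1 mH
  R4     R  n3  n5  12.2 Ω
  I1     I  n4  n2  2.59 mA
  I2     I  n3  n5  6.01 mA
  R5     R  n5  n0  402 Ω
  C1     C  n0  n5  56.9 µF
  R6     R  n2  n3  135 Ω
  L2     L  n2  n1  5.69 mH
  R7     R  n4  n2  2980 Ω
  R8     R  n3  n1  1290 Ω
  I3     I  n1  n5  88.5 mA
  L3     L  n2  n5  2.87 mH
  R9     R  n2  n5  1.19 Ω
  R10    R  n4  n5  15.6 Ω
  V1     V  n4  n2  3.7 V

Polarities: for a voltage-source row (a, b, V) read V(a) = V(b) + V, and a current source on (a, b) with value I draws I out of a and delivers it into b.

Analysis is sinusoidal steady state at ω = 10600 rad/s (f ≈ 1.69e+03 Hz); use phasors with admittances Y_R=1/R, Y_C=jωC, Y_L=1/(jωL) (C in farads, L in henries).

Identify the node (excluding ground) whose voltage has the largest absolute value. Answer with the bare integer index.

4

Apply KCL at each of the 5 non-ground nodes and solve the resulting linear system.
Node n1: branches {R1, R3, L2, R8, I3} → V_1 = -1.743-0.5848j
Node n2: branches {I1, R6, L2, R7, L3, R9, V1} → V_2 = -0.1824-0.05491j
Node n3: branches {R1, R2, R4, I2, R6, R8} → V_3 = -0.1499-0.1480j
Node n4: branches {R2, L1, I1, R7, R10, V1} → V_4 = 3.518-0.05491j
Node n5: branches {R4, I2, R5, C1, I3, L3, R9, R10} → V_5 = 0.09137-0.1091j
Source currents: i(V1)=-0.2236+0.02936j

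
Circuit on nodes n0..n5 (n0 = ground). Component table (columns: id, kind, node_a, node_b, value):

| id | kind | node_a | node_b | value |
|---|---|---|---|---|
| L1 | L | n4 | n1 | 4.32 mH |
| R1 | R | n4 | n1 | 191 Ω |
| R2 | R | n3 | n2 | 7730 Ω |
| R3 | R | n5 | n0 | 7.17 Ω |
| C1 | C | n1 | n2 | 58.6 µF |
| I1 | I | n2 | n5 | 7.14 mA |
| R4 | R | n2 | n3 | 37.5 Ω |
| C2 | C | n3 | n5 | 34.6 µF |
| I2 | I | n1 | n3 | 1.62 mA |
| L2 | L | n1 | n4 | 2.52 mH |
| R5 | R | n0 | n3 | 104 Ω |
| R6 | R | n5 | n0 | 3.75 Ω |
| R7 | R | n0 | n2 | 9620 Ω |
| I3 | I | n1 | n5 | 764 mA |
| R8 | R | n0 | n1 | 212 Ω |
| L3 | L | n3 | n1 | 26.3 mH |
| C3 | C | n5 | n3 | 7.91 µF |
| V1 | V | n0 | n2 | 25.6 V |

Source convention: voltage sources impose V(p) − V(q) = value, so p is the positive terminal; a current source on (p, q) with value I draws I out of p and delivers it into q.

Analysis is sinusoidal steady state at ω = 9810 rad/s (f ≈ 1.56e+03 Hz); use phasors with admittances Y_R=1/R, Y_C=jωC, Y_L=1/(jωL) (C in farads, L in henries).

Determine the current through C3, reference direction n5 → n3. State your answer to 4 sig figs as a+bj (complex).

0.1296-0.006857j A

Element admittances at ω=9810 rad/s:
  Y(L1) = 0.000-0.02360j S between n4,n1
  Y(R1) = 0.005236+0.000j S between n4,n1
  Y(R2) = 0.0001294+0.000j S between n3,n2
  Y(R3) = 0.1395+0.000j S between n5,n0
  Y(C1) = 0.000+0.5749j S between n1,n2
  I1: injects 0.00714 A into n5 (from n2)
  Y(R4) = 0.02667+0.000j S between n2,n3
  Y(C2) = 0.000+0.3394j S between n3,n5
  I2: injects 0.00162 A into n3 (from n1)
  Y(L2) = 0.000-0.04045j S between n1,n4
  Y(R5) = 0.009615+0.000j S between n0,n3
  Y(R6) = 0.2667+0.000j S between n5,n0
  Y(R7) = 0.0001040+0.000j S between n0,n2
  I3: injects 0.764 A into n5 (from n1)
  Y(R8) = 0.004717+0.000j S between n0,n1
  Y(L3) = 0.000-0.003876j S between n3,n1
  Y(C3) = 0.000+0.07760j S between n5,n3
  V1: constraint V(n0)−V(n2) = 25.6
Assemble and solve the 6×6 MNA system:
  V(n1)=-25.78+1.116j  V(n2)=-25.60+0.000j  V(n3)=0.2715+1.762j  V(n4)=-25.78+1.116j  V(n5)=0.1832+0.09074j
  i(V1)=-0.04728+0.05905j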